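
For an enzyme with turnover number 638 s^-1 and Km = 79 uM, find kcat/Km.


Catalytic efficiency = kcat / Km
= 638 / 79
= 8.0759 uM^-1*s^-1

8.0759 uM^-1*s^-1


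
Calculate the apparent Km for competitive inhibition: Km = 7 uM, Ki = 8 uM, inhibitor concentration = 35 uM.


Km_app = Km * (1 + [I]/Ki)
Km_app = 7 * (1 + 35/8)
Km_app = 37.625 uM

37.625 uM


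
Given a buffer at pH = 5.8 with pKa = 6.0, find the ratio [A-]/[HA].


[A-]/[HA] = 10^(pH - pKa)
= 10^(5.8 - 6.0)
= 0.631

0.631


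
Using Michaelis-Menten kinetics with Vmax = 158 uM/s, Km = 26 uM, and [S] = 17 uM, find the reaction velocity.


v = Vmax * [S] / (Km + [S])
v = 158 * 17 / (26 + 17)
v = 62.4651 uM/s

62.4651 uM/s


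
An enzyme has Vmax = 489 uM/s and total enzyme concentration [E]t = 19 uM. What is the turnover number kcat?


kcat = Vmax / [E]t
kcat = 489 / 19
kcat = 25.7368 s^-1

25.7368 s^-1


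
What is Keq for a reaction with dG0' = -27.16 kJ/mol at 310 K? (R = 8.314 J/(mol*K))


Keq = exp(-dG0 * 1000 / (R * T))
Keq = exp(-(-27.16) * 1000 / (8.314 * 310))
Keq = 37721.9163

37721.9163


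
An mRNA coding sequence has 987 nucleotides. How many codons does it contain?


codons = nucleotides / 3
codons = 987 / 3 = 329

329


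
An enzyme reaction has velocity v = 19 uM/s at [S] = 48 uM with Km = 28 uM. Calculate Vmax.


Vmax = v * (Km + [S]) / [S]
Vmax = 19 * (28 + 48) / 48
Vmax = 30.0833 uM/s

30.0833 uM/s


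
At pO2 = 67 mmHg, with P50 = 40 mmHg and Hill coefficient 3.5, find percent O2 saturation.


Y = pO2^n / (P50^n + pO2^n)
Y = 67^3.5 / (40^3.5 + 67^3.5)
Y = 85.88%

85.88%


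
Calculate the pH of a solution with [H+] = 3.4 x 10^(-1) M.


pH = -log10([H+])
pH = -log10(3.4 x 10^(-1))
pH = 0.4685

0.4685


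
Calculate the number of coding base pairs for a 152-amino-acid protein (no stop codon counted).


Each amino acid = 1 codon = 3 bp
bp = 152 * 3 = 456 bp

456 bp


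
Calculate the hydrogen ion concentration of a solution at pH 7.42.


[H+] = 10^(-pH)
[H+] = 10^(-7.42)
[H+] = 3.802e-08 M

3.802e-08 M


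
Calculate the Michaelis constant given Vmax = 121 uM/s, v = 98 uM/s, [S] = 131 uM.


Km = [S] * (Vmax - v) / v
Km = 131 * (121 - 98) / 98
Km = 30.7449 uM

30.7449 uM


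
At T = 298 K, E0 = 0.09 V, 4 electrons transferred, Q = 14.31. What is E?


E = E0 - (RT/nF) * ln(Q)
E = 0.09 - (8.314 * 298 / (4 * 96485)) * ln(14.31)
E = 0.0729 V

0.0729 V


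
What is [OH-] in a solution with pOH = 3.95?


[OH-] = 10^(-pOH)
[OH-] = 10^(-3.95)
[OH-] = 1.122e-04 M

1.122e-04 M


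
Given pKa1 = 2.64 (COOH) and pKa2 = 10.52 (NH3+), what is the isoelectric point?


pI = (pKa1 + pKa2) / 2
pI = (2.64 + 10.52) / 2
pI = 6.58

6.58


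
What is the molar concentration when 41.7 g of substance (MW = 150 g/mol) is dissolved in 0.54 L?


C = (mass / MW) / volume
C = (41.7 / 150) / 0.54
C = 0.5148 M

0.5148 M


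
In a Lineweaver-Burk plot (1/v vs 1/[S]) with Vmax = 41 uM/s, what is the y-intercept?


y-intercept = 1/Vmax
= 1/41
= 0.0244 s/uM

0.0244 s/uM


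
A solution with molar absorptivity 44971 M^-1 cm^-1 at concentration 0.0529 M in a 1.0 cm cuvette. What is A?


A = epsilon * c * l
A = 44971 * 0.0529 * 1.0
A = 2378.9659

2378.9659


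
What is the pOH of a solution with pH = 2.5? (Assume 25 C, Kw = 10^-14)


pOH = 14 - pH
pOH = 14 - 2.5
pOH = 11.5

11.5


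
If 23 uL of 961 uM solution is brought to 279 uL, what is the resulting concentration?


C2 = C1 * V1 / V2
C2 = 961 * 23 / 279
C2 = 79.2222 uM

79.2222 uM


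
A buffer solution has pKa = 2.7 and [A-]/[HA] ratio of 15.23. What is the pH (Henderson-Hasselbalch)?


pH = pKa + log10([A-]/[HA])
pH = 2.7 + log10(15.23)
pH = 3.8827

3.8827


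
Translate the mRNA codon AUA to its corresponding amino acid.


Standard genetic code lookup.
Codon AUA -> Ile

Ile


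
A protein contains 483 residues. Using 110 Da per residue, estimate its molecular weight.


MW = n_residues * 110 Da
MW = 483 * 110
MW = 53130 Da

53130 Da


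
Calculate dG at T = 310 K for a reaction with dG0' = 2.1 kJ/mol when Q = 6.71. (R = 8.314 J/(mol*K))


dG = dG0' + RT * ln(Q) / 1000
dG = 2.1 + 8.314 * 310 * ln(6.71) / 1000
dG = 7.0062 kJ/mol

7.0062 kJ/mol


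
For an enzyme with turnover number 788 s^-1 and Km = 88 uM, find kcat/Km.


Catalytic efficiency = kcat / Km
= 788 / 88
= 8.9545 uM^-1*s^-1

8.9545 uM^-1*s^-1


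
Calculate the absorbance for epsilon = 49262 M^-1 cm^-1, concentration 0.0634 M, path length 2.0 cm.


A = epsilon * c * l
A = 49262 * 0.0634 * 2.0
A = 6246.4216

6246.4216


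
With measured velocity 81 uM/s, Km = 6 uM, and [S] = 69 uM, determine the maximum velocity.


Vmax = v * (Km + [S]) / [S]
Vmax = 81 * (6 + 69) / 69
Vmax = 88.0435 uM/s

88.0435 uM/s


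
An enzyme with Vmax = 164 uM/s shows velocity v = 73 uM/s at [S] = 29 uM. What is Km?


Km = [S] * (Vmax - v) / v
Km = 29 * (164 - 73) / 73
Km = 36.1507 uM

36.1507 uM


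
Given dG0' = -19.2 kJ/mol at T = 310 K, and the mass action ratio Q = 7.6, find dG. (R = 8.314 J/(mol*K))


dG = dG0' + RT * ln(Q) / 1000
dG = -19.2 + 8.314 * 310 * ln(7.6) / 1000
dG = -13.9728 kJ/mol

-13.9728 kJ/mol


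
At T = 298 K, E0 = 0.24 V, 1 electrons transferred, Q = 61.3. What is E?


E = E0 - (RT/nF) * ln(Q)
E = 0.24 - (8.314 * 298 / (1 * 96485)) * ln(61.3)
E = 0.1343 V

0.1343 V


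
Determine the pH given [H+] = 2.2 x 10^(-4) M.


pH = -log10([H+])
pH = -log10(2.2 x 10^(-4))
pH = 3.6576

3.6576


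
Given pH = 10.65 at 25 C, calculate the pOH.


pOH = 14 - pH
pOH = 14 - 10.65
pOH = 3.35

3.35


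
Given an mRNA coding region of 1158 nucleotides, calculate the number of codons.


codons = nucleotides / 3
codons = 1158 / 3 = 386

386


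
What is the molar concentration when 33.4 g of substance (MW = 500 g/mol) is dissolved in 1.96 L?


C = (mass / MW) / volume
C = (33.4 / 500) / 1.96
C = 0.0341 M

0.0341 M


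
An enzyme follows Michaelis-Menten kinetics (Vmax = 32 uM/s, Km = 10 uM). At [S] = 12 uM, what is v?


v = Vmax * [S] / (Km + [S])
v = 32 * 12 / (10 + 12)
v = 17.4545 uM/s

17.4545 uM/s


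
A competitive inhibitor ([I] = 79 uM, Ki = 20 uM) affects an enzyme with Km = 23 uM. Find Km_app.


Km_app = Km * (1 + [I]/Ki)
Km_app = 23 * (1 + 79/20)
Km_app = 113.85 uM

113.85 uM


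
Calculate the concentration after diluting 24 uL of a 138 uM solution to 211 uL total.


C2 = C1 * V1 / V2
C2 = 138 * 24 / 211
C2 = 15.6967 uM

15.6967 uM


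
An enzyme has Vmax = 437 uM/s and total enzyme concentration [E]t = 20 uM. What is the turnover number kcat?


kcat = Vmax / [E]t
kcat = 437 / 20
kcat = 21.85 s^-1

21.85 s^-1


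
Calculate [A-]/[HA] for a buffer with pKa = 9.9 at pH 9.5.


[A-]/[HA] = 10^(pH - pKa)
= 10^(9.5 - 9.9)
= 0.3981

0.3981


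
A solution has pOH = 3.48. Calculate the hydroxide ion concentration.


[OH-] = 10^(-pOH)
[OH-] = 10^(-3.48)
[OH-] = 3.311e-04 M

3.311e-04 M


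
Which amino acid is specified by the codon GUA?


Standard genetic code lookup.
Codon GUA -> Val

Val


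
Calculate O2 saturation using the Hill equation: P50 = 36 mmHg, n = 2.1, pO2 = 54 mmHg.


Y = pO2^n / (P50^n + pO2^n)
Y = 54^2.1 / (36^2.1 + 54^2.1)
Y = 70.09%

70.09%


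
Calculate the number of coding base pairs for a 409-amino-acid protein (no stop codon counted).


Each amino acid = 1 codon = 3 bp
bp = 409 * 3 = 1227 bp

1227 bp


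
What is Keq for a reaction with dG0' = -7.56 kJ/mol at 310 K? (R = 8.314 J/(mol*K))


Keq = exp(-dG0 * 1000 / (R * T))
Keq = exp(-(-7.56) * 1000 / (8.314 * 310))
Keq = 18.7887

18.7887


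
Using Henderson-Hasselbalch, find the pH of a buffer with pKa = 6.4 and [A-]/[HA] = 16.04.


pH = pKa + log10([A-]/[HA])
pH = 6.4 + log10(16.04)
pH = 7.6052

7.6052


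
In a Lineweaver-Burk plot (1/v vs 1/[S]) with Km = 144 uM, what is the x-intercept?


x-intercept = -1/Km
= -1/144
= -0.0069 1/uM

-0.0069 1/uM


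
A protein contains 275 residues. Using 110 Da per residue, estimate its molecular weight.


MW = n_residues * 110 Da
MW = 275 * 110
MW = 30250 Da

30250 Da


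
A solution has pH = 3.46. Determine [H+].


[H+] = 10^(-pH)
[H+] = 10^(-3.46)
[H+] = 3.467e-04 M

3.467e-04 M


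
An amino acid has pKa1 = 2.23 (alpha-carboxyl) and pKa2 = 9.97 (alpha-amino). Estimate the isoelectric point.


pI = (pKa1 + pKa2) / 2
pI = (2.23 + 9.97) / 2
pI = 6.1

6.1


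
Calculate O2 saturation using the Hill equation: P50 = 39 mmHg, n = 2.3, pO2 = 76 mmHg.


Y = pO2^n / (P50^n + pO2^n)
Y = 76^2.3 / (39^2.3 + 76^2.3)
Y = 82.27%

82.27%


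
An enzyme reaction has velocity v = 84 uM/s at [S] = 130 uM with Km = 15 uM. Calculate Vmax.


Vmax = v * (Km + [S]) / [S]
Vmax = 84 * (15 + 130) / 130
Vmax = 93.6923 uM/s

93.6923 uM/s


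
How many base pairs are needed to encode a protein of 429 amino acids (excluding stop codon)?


Each amino acid = 1 codon = 3 bp
bp = 429 * 3 = 1287 bp

1287 bp


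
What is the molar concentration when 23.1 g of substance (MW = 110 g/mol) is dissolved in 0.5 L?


C = (mass / MW) / volume
C = (23.1 / 110) / 0.5
C = 0.42 M

0.42 M


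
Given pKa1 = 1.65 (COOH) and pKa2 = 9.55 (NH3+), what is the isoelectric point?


pI = (pKa1 + pKa2) / 2
pI = (1.65 + 9.55) / 2
pI = 5.6

5.6


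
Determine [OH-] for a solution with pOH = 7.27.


[OH-] = 10^(-pOH)
[OH-] = 10^(-7.27)
[OH-] = 5.370e-08 M

5.370e-08 M


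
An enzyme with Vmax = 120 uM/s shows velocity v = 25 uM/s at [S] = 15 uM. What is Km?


Km = [S] * (Vmax - v) / v
Km = 15 * (120 - 25) / 25
Km = 57.0 uM

57.0 uM


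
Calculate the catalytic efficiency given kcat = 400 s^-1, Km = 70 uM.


Catalytic efficiency = kcat / Km
= 400 / 70
= 5.7143 uM^-1*s^-1

5.7143 uM^-1*s^-1


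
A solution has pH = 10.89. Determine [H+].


[H+] = 10^(-pH)
[H+] = 10^(-10.89)
[H+] = 1.288e-11 M

1.288e-11 M


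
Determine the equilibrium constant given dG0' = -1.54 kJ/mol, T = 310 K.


Keq = exp(-dG0 * 1000 / (R * T))
Keq = exp(-(-1.54) * 1000 / (8.314 * 310))
Keq = 1.8176

1.8176


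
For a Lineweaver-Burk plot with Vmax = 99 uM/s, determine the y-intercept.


y-intercept = 1/Vmax
= 1/99
= 0.0101 s/uM

0.0101 s/uM


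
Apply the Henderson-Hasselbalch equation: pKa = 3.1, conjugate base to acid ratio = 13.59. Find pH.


pH = pKa + log10([A-]/[HA])
pH = 3.1 + log10(13.59)
pH = 4.2332

4.2332


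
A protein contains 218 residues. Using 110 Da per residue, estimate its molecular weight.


MW = n_residues * 110 Da
MW = 218 * 110
MW = 23980 Da

23980 Da


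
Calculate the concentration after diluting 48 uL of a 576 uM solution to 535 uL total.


C2 = C1 * V1 / V2
C2 = 576 * 48 / 535
C2 = 51.6785 uM

51.6785 uM


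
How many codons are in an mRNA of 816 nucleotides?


codons = nucleotides / 3
codons = 816 / 3 = 272

272


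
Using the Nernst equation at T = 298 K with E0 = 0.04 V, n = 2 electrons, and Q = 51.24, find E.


E = E0 - (RT/nF) * ln(Q)
E = 0.04 - (8.314 * 298 / (2 * 96485)) * ln(51.24)
E = -0.0105 V

-0.0105 V


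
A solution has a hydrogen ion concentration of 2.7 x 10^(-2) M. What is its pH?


pH = -log10([H+])
pH = -log10(2.7 x 10^(-2))
pH = 1.5686

1.5686


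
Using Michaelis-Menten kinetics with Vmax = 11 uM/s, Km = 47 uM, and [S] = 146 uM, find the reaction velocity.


v = Vmax * [S] / (Km + [S])
v = 11 * 146 / (47 + 146)
v = 8.3212 uM/s

8.3212 uM/s


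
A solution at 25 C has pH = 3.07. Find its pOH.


pOH = 14 - pH
pOH = 14 - 3.07
pOH = 10.93

10.93


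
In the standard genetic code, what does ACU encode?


Standard genetic code lookup.
Codon ACU -> Thr

Thr


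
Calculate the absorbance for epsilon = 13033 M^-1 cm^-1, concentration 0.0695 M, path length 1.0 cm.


A = epsilon * c * l
A = 13033 * 0.0695 * 1.0
A = 905.7935

905.7935


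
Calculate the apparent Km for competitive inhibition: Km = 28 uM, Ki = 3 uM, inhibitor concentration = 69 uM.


Km_app = Km * (1 + [I]/Ki)
Km_app = 28 * (1 + 69/3)
Km_app = 672.0 uM

672.0 uM


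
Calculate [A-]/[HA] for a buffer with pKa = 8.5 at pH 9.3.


[A-]/[HA] = 10^(pH - pKa)
= 10^(9.3 - 8.5)
= 6.3096

6.3096


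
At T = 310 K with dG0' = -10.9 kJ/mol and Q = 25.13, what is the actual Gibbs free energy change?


dG = dG0' + RT * ln(Q) / 1000
dG = -10.9 + 8.314 * 310 * ln(25.13) / 1000
dG = -2.5905 kJ/mol

-2.5905 kJ/mol


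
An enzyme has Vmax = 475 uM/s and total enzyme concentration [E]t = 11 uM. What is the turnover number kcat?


kcat = Vmax / [E]t
kcat = 475 / 11
kcat = 43.1818 s^-1

43.1818 s^-1


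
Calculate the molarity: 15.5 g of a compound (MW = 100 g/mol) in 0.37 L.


C = (mass / MW) / volume
C = (15.5 / 100) / 0.37
C = 0.4189 M

0.4189 M


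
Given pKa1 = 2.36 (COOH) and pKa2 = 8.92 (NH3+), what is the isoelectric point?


pI = (pKa1 + pKa2) / 2
pI = (2.36 + 8.92) / 2
pI = 5.64

5.64


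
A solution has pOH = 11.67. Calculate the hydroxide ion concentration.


[OH-] = 10^(-pOH)
[OH-] = 10^(-11.67)
[OH-] = 2.138e-12 M

2.138e-12 M


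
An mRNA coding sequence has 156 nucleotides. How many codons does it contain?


codons = nucleotides / 3
codons = 156 / 3 = 52

52


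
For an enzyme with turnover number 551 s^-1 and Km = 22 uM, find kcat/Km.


Catalytic efficiency = kcat / Km
= 551 / 22
= 25.0455 uM^-1*s^-1

25.0455 uM^-1*s^-1


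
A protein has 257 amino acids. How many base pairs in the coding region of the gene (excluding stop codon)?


Each amino acid = 1 codon = 3 bp
bp = 257 * 3 = 771 bp

771 bp


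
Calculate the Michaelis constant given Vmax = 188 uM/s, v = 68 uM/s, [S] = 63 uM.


Km = [S] * (Vmax - v) / v
Km = 63 * (188 - 68) / 68
Km = 111.1765 uM

111.1765 uM


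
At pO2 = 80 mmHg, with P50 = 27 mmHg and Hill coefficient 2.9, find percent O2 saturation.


Y = pO2^n / (P50^n + pO2^n)
Y = 80^2.9 / (27^2.9 + 80^2.9)
Y = 95.89%

95.89%


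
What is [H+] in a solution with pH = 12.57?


[H+] = 10^(-pH)
[H+] = 10^(-12.57)
[H+] = 2.692e-13 M

2.692e-13 M


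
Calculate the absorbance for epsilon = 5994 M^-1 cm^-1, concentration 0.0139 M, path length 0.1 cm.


A = epsilon * c * l
A = 5994 * 0.0139 * 0.1
A = 8.3317

8.3317


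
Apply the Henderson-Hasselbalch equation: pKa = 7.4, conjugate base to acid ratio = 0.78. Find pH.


pH = pKa + log10([A-]/[HA])
pH = 7.4 + log10(0.78)
pH = 7.2921

7.2921


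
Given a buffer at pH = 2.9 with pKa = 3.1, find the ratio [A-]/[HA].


[A-]/[HA] = 10^(pH - pKa)
= 10^(2.9 - 3.1)
= 0.631

0.631


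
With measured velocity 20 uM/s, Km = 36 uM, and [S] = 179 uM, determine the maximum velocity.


Vmax = v * (Km + [S]) / [S]
Vmax = 20 * (36 + 179) / 179
Vmax = 24.0223 uM/s

24.0223 uM/s


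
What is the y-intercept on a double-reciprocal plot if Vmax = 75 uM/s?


y-intercept = 1/Vmax
= 1/75
= 0.0133 s/uM

0.0133 s/uM


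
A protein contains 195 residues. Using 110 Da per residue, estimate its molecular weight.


MW = n_residues * 110 Da
MW = 195 * 110
MW = 21450 Da

21450 Da


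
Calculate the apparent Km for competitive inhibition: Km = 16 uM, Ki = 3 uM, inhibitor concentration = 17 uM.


Km_app = Km * (1 + [I]/Ki)
Km_app = 16 * (1 + 17/3)
Km_app = 106.6667 uM

106.6667 uM


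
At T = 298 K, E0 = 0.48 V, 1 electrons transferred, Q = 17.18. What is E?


E = E0 - (RT/nF) * ln(Q)
E = 0.48 - (8.314 * 298 / (1 * 96485)) * ln(17.18)
E = 0.407 V

0.407 V


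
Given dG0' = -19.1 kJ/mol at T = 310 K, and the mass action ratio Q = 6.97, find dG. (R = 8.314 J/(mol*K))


dG = dG0' + RT * ln(Q) / 1000
dG = -19.1 + 8.314 * 310 * ln(6.97) / 1000
dG = -14.0958 kJ/mol

-14.0958 kJ/mol


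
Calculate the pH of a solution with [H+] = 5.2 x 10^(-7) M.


pH = -log10([H+])
pH = -log10(5.2 x 10^(-7))
pH = 6.284

6.284


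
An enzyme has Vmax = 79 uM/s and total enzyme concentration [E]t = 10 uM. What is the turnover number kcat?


kcat = Vmax / [E]t
kcat = 79 / 10
kcat = 7.9 s^-1

7.9 s^-1


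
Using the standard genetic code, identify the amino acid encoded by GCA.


Standard genetic code lookup.
Codon GCA -> Ala

Ala


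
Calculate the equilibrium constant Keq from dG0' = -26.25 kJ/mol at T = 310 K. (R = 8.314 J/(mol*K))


Keq = exp(-dG0 * 1000 / (R * T))
Keq = exp(-(-26.25) * 1000 / (8.314 * 310))
Keq = 26500.5121

26500.5121


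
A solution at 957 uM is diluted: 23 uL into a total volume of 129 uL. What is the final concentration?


C2 = C1 * V1 / V2
C2 = 957 * 23 / 129
C2 = 170.6279 uM

170.6279 uM


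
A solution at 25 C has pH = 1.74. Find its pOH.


pOH = 14 - pH
pOH = 14 - 1.74
pOH = 12.26

12.26


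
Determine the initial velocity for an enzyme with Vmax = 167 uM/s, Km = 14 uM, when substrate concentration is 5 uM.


v = Vmax * [S] / (Km + [S])
v = 167 * 5 / (14 + 5)
v = 43.9474 uM/s

43.9474 uM/s


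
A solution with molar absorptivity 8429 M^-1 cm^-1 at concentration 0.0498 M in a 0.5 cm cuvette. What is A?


A = epsilon * c * l
A = 8429 * 0.0498 * 0.5
A = 209.8821

209.8821


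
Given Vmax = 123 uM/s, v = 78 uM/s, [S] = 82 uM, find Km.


Km = [S] * (Vmax - v) / v
Km = 82 * (123 - 78) / 78
Km = 47.3077 uM

47.3077 uM


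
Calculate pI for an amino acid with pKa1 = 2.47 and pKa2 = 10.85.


pI = (pKa1 + pKa2) / 2
pI = (2.47 + 10.85) / 2
pI = 6.66

6.66


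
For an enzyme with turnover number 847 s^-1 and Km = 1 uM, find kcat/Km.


Catalytic efficiency = kcat / Km
= 847 / 1
= 847.0 uM^-1*s^-1

847.0 uM^-1*s^-1


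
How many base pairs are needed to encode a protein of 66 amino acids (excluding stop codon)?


Each amino acid = 1 codon = 3 bp
bp = 66 * 3 = 198 bp

198 bp


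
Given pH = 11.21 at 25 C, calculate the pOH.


pOH = 14 - pH
pOH = 14 - 11.21
pOH = 2.79

2.79


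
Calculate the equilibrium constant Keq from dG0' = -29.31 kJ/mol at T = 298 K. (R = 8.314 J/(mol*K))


Keq = exp(-dG0 * 1000 / (R * T))
Keq = exp(-(-29.31) * 1000 / (8.314 * 298))
Keq = 137328.4068

137328.4068


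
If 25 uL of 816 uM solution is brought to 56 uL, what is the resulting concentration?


C2 = C1 * V1 / V2
C2 = 816 * 25 / 56
C2 = 364.2857 uM

364.2857 uM


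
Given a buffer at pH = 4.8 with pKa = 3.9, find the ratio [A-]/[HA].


[A-]/[HA] = 10^(pH - pKa)
= 10^(4.8 - 3.9)
= 7.9433

7.9433


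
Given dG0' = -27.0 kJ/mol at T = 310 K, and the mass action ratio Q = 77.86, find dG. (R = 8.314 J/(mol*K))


dG = dG0' + RT * ln(Q) / 1000
dG = -27.0 + 8.314 * 310 * ln(77.86) / 1000
dG = -15.7759 kJ/mol

-15.7759 kJ/mol


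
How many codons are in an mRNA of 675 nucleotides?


codons = nucleotides / 3
codons = 675 / 3 = 225

225


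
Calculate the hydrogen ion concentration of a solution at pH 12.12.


[H+] = 10^(-pH)
[H+] = 10^(-12.12)
[H+] = 7.586e-13 M

7.586e-13 M


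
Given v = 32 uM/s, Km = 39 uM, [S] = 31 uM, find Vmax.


Vmax = v * (Km + [S]) / [S]
Vmax = 32 * (39 + 31) / 31
Vmax = 72.2581 uM/s

72.2581 uM/s


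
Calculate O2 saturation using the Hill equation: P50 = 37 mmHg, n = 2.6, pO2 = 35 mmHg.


Y = pO2^n / (P50^n + pO2^n)
Y = 35^2.6 / (37^2.6 + 35^2.6)
Y = 46.39%

46.39%


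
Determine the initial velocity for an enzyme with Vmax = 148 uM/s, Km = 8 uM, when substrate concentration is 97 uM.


v = Vmax * [S] / (Km + [S])
v = 148 * 97 / (8 + 97)
v = 136.7238 uM/s

136.7238 uM/s


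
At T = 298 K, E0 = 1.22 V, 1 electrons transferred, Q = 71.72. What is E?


E = E0 - (RT/nF) * ln(Q)
E = 1.22 - (8.314 * 298 / (1 * 96485)) * ln(71.72)
E = 1.1103 V

1.1103 V


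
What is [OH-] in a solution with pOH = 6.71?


[OH-] = 10^(-pOH)
[OH-] = 10^(-6.71)
[OH-] = 1.950e-07 M

1.950e-07 M


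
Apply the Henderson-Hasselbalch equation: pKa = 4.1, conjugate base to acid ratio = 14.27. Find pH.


pH = pKa + log10([A-]/[HA])
pH = 4.1 + log10(14.27)
pH = 5.2544

5.2544


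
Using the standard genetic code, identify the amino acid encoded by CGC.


Standard genetic code lookup.
Codon CGC -> Arg

Arg


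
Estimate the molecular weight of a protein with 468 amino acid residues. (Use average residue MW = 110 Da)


MW = n_residues * 110 Da
MW = 468 * 110
MW = 51480 Da

51480 Da


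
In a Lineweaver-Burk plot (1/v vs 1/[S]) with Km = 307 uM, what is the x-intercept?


x-intercept = -1/Km
= -1/307
= -0.0033 1/uM

-0.0033 1/uM


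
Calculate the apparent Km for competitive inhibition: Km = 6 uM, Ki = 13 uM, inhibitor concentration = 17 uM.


Km_app = Km * (1 + [I]/Ki)
Km_app = 6 * (1 + 17/13)
Km_app = 13.8462 uM

13.8462 uM


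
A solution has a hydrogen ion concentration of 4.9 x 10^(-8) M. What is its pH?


pH = -log10([H+])
pH = -log10(4.9 x 10^(-8))
pH = 7.3098

7.3098


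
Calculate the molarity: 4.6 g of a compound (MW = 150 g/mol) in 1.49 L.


C = (mass / MW) / volume
C = (4.6 / 150) / 1.49
C = 0.0206 M

0.0206 M


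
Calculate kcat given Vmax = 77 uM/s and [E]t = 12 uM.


kcat = Vmax / [E]t
kcat = 77 / 12
kcat = 6.4167 s^-1

6.4167 s^-1


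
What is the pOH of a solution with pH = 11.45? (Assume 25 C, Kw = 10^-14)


pOH = 14 - pH
pOH = 14 - 11.45
pOH = 2.55

2.55


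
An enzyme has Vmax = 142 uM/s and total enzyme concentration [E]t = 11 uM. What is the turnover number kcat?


kcat = Vmax / [E]t
kcat = 142 / 11
kcat = 12.9091 s^-1

12.9091 s^-1


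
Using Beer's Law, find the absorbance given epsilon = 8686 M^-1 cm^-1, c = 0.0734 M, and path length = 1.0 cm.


A = epsilon * c * l
A = 8686 * 0.0734 * 1.0
A = 637.5524

637.5524


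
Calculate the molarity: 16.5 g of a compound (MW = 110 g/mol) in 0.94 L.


C = (mass / MW) / volume
C = (16.5 / 110) / 0.94
C = 0.1596 M

0.1596 M


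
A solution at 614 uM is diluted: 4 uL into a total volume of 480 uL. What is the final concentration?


C2 = C1 * V1 / V2
C2 = 614 * 4 / 480
C2 = 5.1167 uM

5.1167 uM


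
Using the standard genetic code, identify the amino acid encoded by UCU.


Standard genetic code lookup.
Codon UCU -> Ser

Ser


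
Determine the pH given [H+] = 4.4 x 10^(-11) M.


pH = -log10([H+])
pH = -log10(4.4 x 10^(-11))
pH = 10.3565

10.3565


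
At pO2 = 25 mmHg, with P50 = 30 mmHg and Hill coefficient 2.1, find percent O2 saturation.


Y = pO2^n / (P50^n + pO2^n)
Y = 25^2.1 / (30^2.1 + 25^2.1)
Y = 40.54%

40.54%


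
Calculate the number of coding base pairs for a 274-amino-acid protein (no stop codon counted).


Each amino acid = 1 codon = 3 bp
bp = 274 * 3 = 822 bp

822 bp


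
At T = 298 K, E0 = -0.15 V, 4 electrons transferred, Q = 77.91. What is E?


E = E0 - (RT/nF) * ln(Q)
E = -0.15 - (8.314 * 298 / (4 * 96485)) * ln(77.91)
E = -0.178 V

-0.178 V


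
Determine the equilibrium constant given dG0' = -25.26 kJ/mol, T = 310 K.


Keq = exp(-dG0 * 1000 / (R * T))
Keq = exp(-(-25.26) * 1000 / (8.314 * 310))
Keq = 18048.2206

18048.2206


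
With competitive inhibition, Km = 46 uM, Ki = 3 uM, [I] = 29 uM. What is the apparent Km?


Km_app = Km * (1 + [I]/Ki)
Km_app = 46 * (1 + 29/3)
Km_app = 490.6667 uM

490.6667 uM


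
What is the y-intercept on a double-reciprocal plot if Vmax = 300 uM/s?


y-intercept = 1/Vmax
= 1/300
= 0.0033 s/uM

0.0033 s/uM


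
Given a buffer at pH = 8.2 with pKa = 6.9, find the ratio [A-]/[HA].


[A-]/[HA] = 10^(pH - pKa)
= 10^(8.2 - 6.9)
= 19.9526

19.9526


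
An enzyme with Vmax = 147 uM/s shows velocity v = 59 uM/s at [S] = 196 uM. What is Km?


Km = [S] * (Vmax - v) / v
Km = 196 * (147 - 59) / 59
Km = 292.339 uM

292.339 uM


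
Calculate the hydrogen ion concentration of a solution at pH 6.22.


[H+] = 10^(-pH)
[H+] = 10^(-6.22)
[H+] = 6.026e-07 M

6.026e-07 M


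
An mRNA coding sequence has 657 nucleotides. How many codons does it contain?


codons = nucleotides / 3
codons = 657 / 3 = 219

219


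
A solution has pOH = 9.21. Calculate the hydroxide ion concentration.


[OH-] = 10^(-pOH)
[OH-] = 10^(-9.21)
[OH-] = 6.166e-10 M

6.166e-10 M


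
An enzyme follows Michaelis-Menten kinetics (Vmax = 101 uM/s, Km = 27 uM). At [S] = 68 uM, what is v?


v = Vmax * [S] / (Km + [S])
v = 101 * 68 / (27 + 68)
v = 72.2947 uM/s

72.2947 uM/s


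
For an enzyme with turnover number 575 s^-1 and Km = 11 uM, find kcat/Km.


Catalytic efficiency = kcat / Km
= 575 / 11
= 52.2727 uM^-1*s^-1

52.2727 uM^-1*s^-1


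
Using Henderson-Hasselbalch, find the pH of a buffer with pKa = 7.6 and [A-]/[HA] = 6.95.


pH = pKa + log10([A-]/[HA])
pH = 7.6 + log10(6.95)
pH = 8.442

8.442


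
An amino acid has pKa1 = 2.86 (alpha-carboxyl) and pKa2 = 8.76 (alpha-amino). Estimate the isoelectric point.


pI = (pKa1 + pKa2) / 2
pI = (2.86 + 8.76) / 2
pI = 5.81

5.81


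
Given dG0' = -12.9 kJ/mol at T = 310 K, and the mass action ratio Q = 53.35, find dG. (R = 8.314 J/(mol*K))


dG = dG0' + RT * ln(Q) / 1000
dG = -12.9 + 8.314 * 310 * ln(53.35) / 1000
dG = -2.6502 kJ/mol

-2.6502 kJ/mol


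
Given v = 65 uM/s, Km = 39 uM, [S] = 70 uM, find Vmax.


Vmax = v * (Km + [S]) / [S]
Vmax = 65 * (39 + 70) / 70
Vmax = 101.2143 uM/s

101.2143 uM/s


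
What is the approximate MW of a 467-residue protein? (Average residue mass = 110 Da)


MW = n_residues * 110 Da
MW = 467 * 110
MW = 51370 Da

51370 Da


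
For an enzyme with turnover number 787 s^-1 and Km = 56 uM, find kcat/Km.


Catalytic efficiency = kcat / Km
= 787 / 56
= 14.0536 uM^-1*s^-1

14.0536 uM^-1*s^-1


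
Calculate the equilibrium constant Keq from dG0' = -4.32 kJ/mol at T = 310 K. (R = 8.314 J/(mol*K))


Keq = exp(-dG0 * 1000 / (R * T))
Keq = exp(-(-4.32) * 1000 / (8.314 * 310))
Keq = 5.3449

5.3449


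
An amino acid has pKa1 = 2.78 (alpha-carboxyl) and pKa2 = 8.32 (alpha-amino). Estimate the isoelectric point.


pI = (pKa1 + pKa2) / 2
pI = (2.78 + 8.32) / 2
pI = 5.55

5.55


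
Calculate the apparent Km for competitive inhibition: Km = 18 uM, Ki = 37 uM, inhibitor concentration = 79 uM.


Km_app = Km * (1 + [I]/Ki)
Km_app = 18 * (1 + 79/37)
Km_app = 56.4324 uM

56.4324 uM


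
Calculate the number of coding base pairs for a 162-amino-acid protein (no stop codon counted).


Each amino acid = 1 codon = 3 bp
bp = 162 * 3 = 486 bp

486 bp


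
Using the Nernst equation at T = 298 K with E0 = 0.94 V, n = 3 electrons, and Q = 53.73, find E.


E = E0 - (RT/nF) * ln(Q)
E = 0.94 - (8.314 * 298 / (3 * 96485)) * ln(53.73)
E = 0.9059 V

0.9059 V


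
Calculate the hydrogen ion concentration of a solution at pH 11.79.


[H+] = 10^(-pH)
[H+] = 10^(-11.79)
[H+] = 1.622e-12 M

1.622e-12 M


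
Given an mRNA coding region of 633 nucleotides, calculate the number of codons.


codons = nucleotides / 3
codons = 633 / 3 = 211

211


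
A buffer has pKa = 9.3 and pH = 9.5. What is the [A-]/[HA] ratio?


[A-]/[HA] = 10^(pH - pKa)
= 10^(9.5 - 9.3)
= 1.5849

1.5849


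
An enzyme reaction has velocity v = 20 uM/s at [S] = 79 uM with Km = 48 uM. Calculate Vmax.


Vmax = v * (Km + [S]) / [S]
Vmax = 20 * (48 + 79) / 79
Vmax = 32.1519 uM/s

32.1519 uM/s


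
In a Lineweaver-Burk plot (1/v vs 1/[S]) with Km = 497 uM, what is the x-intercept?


x-intercept = -1/Km
= -1/497
= -0.002 1/uM

-0.002 1/uM


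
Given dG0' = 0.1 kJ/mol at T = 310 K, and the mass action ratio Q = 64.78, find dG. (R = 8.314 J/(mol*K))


dG = dG0' + RT * ln(Q) / 1000
dG = 0.1 + 8.314 * 310 * ln(64.78) / 1000
dG = 10.8501 kJ/mol

10.8501 kJ/mol


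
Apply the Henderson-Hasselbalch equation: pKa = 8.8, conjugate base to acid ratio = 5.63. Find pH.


pH = pKa + log10([A-]/[HA])
pH = 8.8 + log10(5.63)
pH = 9.5505

9.5505


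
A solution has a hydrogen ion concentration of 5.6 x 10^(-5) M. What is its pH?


pH = -log10([H+])
pH = -log10(5.6 x 10^(-5))
pH = 4.2518

4.2518


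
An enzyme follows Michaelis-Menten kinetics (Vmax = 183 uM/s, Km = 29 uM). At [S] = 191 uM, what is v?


v = Vmax * [S] / (Km + [S])
v = 183 * 191 / (29 + 191)
v = 158.8773 uM/s

158.8773 uM/s


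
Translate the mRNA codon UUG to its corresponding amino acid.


Standard genetic code lookup.
Codon UUG -> Leu

Leu


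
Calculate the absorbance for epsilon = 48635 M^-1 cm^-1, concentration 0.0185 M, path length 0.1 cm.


A = epsilon * c * l
A = 48635 * 0.0185 * 0.1
A = 89.9748

89.9748


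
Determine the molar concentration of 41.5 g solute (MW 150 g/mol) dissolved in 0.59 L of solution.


C = (mass / MW) / volume
C = (41.5 / 150) / 0.59
C = 0.4689 M

0.4689 M


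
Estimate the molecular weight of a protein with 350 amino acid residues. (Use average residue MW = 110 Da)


MW = n_residues * 110 Da
MW = 350 * 110
MW = 38500 Da

38500 Da


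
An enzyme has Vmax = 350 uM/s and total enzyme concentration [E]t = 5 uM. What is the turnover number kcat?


kcat = Vmax / [E]t
kcat = 350 / 5
kcat = 70.0 s^-1

70.0 s^-1


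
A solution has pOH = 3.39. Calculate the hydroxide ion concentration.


[OH-] = 10^(-pOH)
[OH-] = 10^(-3.39)
[OH-] = 4.074e-04 M

4.074e-04 M


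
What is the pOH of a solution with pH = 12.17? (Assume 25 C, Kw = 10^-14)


pOH = 14 - pH
pOH = 14 - 12.17
pOH = 1.83

1.83


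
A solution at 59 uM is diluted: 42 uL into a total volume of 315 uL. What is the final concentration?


C2 = C1 * V1 / V2
C2 = 59 * 42 / 315
C2 = 7.8667 uM

7.8667 uM


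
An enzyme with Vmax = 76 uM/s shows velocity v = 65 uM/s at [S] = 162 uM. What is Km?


Km = [S] * (Vmax - v) / v
Km = 162 * (76 - 65) / 65
Km = 27.4154 uM

27.4154 uM


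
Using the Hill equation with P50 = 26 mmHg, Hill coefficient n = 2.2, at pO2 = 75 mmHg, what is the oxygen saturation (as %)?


Y = pO2^n / (P50^n + pO2^n)
Y = 75^2.2 / (26^2.2 + 75^2.2)
Y = 91.14%

91.14%


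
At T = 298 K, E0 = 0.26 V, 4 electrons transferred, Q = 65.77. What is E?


E = E0 - (RT/nF) * ln(Q)
E = 0.26 - (8.314 * 298 / (4 * 96485)) * ln(65.77)
E = 0.2331 V

0.2331 V


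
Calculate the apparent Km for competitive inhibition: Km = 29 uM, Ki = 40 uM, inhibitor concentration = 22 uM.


Km_app = Km * (1 + [I]/Ki)
Km_app = 29 * (1 + 22/40)
Km_app = 44.95 uM

44.95 uM


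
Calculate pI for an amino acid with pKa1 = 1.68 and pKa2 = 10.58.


pI = (pKa1 + pKa2) / 2
pI = (1.68 + 10.58) / 2
pI = 6.13

6.13


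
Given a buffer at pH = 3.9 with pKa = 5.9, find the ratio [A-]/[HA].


[A-]/[HA] = 10^(pH - pKa)
= 10^(3.9 - 5.9)
= 0.01

0.01


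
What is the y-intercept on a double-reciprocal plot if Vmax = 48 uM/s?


y-intercept = 1/Vmax
= 1/48
= 0.0208 s/uM

0.0208 s/uM


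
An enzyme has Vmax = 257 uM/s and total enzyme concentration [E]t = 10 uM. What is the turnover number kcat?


kcat = Vmax / [E]t
kcat = 257 / 10
kcat = 25.7 s^-1

25.7 s^-1


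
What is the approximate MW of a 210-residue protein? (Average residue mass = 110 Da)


MW = n_residues * 110 Da
MW = 210 * 110
MW = 23100 Da

23100 Da


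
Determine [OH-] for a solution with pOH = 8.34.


[OH-] = 10^(-pOH)
[OH-] = 10^(-8.34)
[OH-] = 4.571e-09 M

4.571e-09 M


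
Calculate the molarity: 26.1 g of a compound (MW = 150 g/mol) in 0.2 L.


C = (mass / MW) / volume
C = (26.1 / 150) / 0.2
C = 0.87 M

0.87 M


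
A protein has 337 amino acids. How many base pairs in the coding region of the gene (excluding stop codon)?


Each amino acid = 1 codon = 3 bp
bp = 337 * 3 = 1011 bp

1011 bp


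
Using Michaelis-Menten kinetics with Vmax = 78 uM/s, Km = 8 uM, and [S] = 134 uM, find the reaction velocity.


v = Vmax * [S] / (Km + [S])
v = 78 * 134 / (8 + 134)
v = 73.6056 uM/s

73.6056 uM/s


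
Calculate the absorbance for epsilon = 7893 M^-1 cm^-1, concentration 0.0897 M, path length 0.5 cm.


A = epsilon * c * l
A = 7893 * 0.0897 * 0.5
A = 354.0011

354.0011


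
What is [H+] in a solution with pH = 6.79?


[H+] = 10^(-pH)
[H+] = 10^(-6.79)
[H+] = 1.622e-07 M

1.622e-07 M


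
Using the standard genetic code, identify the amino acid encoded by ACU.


Standard genetic code lookup.
Codon ACU -> Thr

Thr


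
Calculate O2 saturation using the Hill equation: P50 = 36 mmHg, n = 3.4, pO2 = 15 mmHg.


Y = pO2^n / (P50^n + pO2^n)
Y = 15^3.4 / (36^3.4 + 15^3.4)
Y = 4.85%

4.85%


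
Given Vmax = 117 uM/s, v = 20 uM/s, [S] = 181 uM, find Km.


Km = [S] * (Vmax - v) / v
Km = 181 * (117 - 20) / 20
Km = 877.85 uM

877.85 uM


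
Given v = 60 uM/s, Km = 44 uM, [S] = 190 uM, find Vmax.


Vmax = v * (Km + [S]) / [S]
Vmax = 60 * (44 + 190) / 190
Vmax = 73.8947 uM/s

73.8947 uM/s


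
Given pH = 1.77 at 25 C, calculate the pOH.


pOH = 14 - pH
pOH = 14 - 1.77
pOH = 12.23

12.23


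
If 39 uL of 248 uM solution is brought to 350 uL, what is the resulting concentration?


C2 = C1 * V1 / V2
C2 = 248 * 39 / 350
C2 = 27.6343 uM

27.6343 uM


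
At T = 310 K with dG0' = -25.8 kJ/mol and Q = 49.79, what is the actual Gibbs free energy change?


dG = dG0' + RT * ln(Q) / 1000
dG = -25.8 + 8.314 * 310 * ln(49.79) / 1000
dG = -15.7282 kJ/mol

-15.7282 kJ/mol


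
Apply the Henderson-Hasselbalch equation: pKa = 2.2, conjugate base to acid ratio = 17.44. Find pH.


pH = pKa + log10([A-]/[HA])
pH = 2.2 + log10(17.44)
pH = 3.4415

3.4415


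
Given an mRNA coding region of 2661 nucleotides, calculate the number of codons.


codons = nucleotides / 3
codons = 2661 / 3 = 887

887


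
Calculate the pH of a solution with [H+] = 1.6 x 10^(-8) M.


pH = -log10([H+])
pH = -log10(1.6 x 10^(-8))
pH = 7.7959

7.7959


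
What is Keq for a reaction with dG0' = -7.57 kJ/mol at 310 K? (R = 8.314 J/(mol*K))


Keq = exp(-dG0 * 1000 / (R * T))
Keq = exp(-(-7.57) * 1000 / (8.314 * 310))
Keq = 18.8618

18.8618


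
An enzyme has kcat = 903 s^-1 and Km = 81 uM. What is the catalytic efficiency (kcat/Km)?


Catalytic efficiency = kcat / Km
= 903 / 81
= 11.1481 uM^-1*s^-1

11.1481 uM^-1*s^-1


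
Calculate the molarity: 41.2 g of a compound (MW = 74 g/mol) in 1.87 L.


C = (mass / MW) / volume
C = (41.2 / 74) / 1.87
C = 0.2977 M

0.2977 M


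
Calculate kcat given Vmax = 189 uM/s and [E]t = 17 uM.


kcat = Vmax / [E]t
kcat = 189 / 17
kcat = 11.1176 s^-1

11.1176 s^-1


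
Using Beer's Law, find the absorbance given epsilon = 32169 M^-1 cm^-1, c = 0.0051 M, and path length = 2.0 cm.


A = epsilon * c * l
A = 32169 * 0.0051 * 2.0
A = 328.1238

328.1238


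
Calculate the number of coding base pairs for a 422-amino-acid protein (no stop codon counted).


Each amino acid = 1 codon = 3 bp
bp = 422 * 3 = 1266 bp

1266 bp


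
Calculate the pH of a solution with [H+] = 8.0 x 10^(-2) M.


pH = -log10([H+])
pH = -log10(8.0 x 10^(-2))
pH = 1.0969

1.0969


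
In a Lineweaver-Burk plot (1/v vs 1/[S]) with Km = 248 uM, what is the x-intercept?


x-intercept = -1/Km
= -1/248
= -0.004 1/uM

-0.004 1/uM


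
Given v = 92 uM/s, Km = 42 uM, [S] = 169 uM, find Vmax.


Vmax = v * (Km + [S]) / [S]
Vmax = 92 * (42 + 169) / 169
Vmax = 114.8639 uM/s

114.8639 uM/s


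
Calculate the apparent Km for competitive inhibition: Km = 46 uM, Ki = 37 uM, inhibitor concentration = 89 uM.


Km_app = Km * (1 + [I]/Ki)
Km_app = 46 * (1 + 89/37)
Km_app = 156.6486 uM

156.6486 uM


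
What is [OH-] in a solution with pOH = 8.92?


[OH-] = 10^(-pOH)
[OH-] = 10^(-8.92)
[OH-] = 1.202e-09 M

1.202e-09 M


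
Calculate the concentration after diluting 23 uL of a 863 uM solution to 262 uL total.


C2 = C1 * V1 / V2
C2 = 863 * 23 / 262
C2 = 75.7595 uM

75.7595 uM


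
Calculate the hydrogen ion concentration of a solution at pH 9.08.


[H+] = 10^(-pH)
[H+] = 10^(-9.08)
[H+] = 8.318e-10 M

8.318e-10 M


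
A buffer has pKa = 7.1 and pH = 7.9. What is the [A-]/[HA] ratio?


[A-]/[HA] = 10^(pH - pKa)
= 10^(7.9 - 7.1)
= 6.3096

6.3096


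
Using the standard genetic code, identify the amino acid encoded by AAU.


Standard genetic code lookup.
Codon AAU -> Asn

Asn


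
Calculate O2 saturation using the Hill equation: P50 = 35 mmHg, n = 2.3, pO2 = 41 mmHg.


Y = pO2^n / (P50^n + pO2^n)
Y = 41^2.3 / (35^2.3 + 41^2.3)
Y = 59.0%

59.0%


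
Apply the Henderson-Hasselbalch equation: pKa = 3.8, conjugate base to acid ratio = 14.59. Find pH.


pH = pKa + log10([A-]/[HA])
pH = 3.8 + log10(14.59)
pH = 4.9641

4.9641


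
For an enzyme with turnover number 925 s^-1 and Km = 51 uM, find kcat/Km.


Catalytic efficiency = kcat / Km
= 925 / 51
= 18.1373 uM^-1*s^-1

18.1373 uM^-1*s^-1


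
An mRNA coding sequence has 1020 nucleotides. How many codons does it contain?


codons = nucleotides / 3
codons = 1020 / 3 = 340

340


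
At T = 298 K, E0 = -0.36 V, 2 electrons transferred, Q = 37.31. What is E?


E = E0 - (RT/nF) * ln(Q)
E = -0.36 - (8.314 * 298 / (2 * 96485)) * ln(37.31)
E = -0.4065 V

-0.4065 V


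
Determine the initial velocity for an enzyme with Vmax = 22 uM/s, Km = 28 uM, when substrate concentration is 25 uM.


v = Vmax * [S] / (Km + [S])
v = 22 * 25 / (28 + 25)
v = 10.3774 uM/s

10.3774 uM/s


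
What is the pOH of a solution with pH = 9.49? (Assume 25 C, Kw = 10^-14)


pOH = 14 - pH
pOH = 14 - 9.49
pOH = 4.51

4.51


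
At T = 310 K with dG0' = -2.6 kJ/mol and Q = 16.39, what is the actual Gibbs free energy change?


dG = dG0' + RT * ln(Q) / 1000
dG = -2.6 + 8.314 * 310 * ln(16.39) / 1000
dG = 4.608 kJ/mol

4.608 kJ/mol


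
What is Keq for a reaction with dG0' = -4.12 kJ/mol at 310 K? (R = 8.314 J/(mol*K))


Keq = exp(-dG0 * 1000 / (R * T))
Keq = exp(-(-4.12) * 1000 / (8.314 * 310))
Keq = 4.9458

4.9458


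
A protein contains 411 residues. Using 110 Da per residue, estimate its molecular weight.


MW = n_residues * 110 Da
MW = 411 * 110
MW = 45210 Da

45210 Da


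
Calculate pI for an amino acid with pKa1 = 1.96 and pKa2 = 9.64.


pI = (pKa1 + pKa2) / 2
pI = (1.96 + 9.64) / 2
pI = 5.8

5.8


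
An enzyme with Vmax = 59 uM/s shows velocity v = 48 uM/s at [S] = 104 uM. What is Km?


Km = [S] * (Vmax - v) / v
Km = 104 * (59 - 48) / 48
Km = 23.8333 uM

23.8333 uM


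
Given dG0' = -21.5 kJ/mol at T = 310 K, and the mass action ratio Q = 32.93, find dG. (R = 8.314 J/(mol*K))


dG = dG0' + RT * ln(Q) / 1000
dG = -21.5 + 8.314 * 310 * ln(32.93) / 1000
dG = -12.4938 kJ/mol

-12.4938 kJ/mol


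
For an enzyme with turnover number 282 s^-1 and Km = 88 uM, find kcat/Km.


Catalytic efficiency = kcat / Km
= 282 / 88
= 3.2045 uM^-1*s^-1

3.2045 uM^-1*s^-1


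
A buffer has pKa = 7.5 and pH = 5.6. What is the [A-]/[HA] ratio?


[A-]/[HA] = 10^(pH - pKa)
= 10^(5.6 - 7.5)
= 0.0126

0.0126


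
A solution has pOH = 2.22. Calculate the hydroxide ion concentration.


[OH-] = 10^(-pOH)
[OH-] = 10^(-2.22)
[OH-] = 0.006 M

0.006 M


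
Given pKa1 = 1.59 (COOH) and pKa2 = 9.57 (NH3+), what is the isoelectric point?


pI = (pKa1 + pKa2) / 2
pI = (1.59 + 9.57) / 2
pI = 5.58

5.58


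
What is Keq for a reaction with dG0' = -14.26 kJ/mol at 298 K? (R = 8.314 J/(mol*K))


Keq = exp(-dG0 * 1000 / (R * T))
Keq = exp(-(-14.26) * 1000 / (8.314 * 298))
Keq = 315.9661

315.9661


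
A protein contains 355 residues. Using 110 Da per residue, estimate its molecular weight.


MW = n_residues * 110 Da
MW = 355 * 110
MW = 39050 Da

39050 Da


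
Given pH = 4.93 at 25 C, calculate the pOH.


pOH = 14 - pH
pOH = 14 - 4.93
pOH = 9.07

9.07


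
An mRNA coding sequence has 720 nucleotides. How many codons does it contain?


codons = nucleotides / 3
codons = 720 / 3 = 240

240
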